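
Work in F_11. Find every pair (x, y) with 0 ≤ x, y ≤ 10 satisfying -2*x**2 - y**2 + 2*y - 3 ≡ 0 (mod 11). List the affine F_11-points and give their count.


Affine F_11-points: {(0, 4), (0, 9), (2, 0), (2, 2), (5, 6), (5, 7), (6, 6), (6, 7), (9, 0), (9, 2)}; count = 10.

For each of the 121 pairs (x, y) ∈ F_11², evaluate f(x, y) mod 11. Record the zeros.
  x = 0: [0↦8, 1↦9, 2↦8, 3↦5, 4↦0, 5↦4, 6↦6, 7↦6, 8↦4, 9↦0, 10↦5]  zeros at y ∈ {4, 9}
  x = 1: [0↦6, 1↦7, 2↦6, 3↦3, 4↦9, 5↦2, 6↦4, 7↦4, 8↦2, 9↦9, 10↦3]  zeros at y ∈ ∅
  x = 2: [0↦0, 1↦1, 2↦0, 3↦8, 4↦3, 5↦7, 6↦9, 7↦9, 8↦7, 9↦3, 10↦8]  zeros at y ∈ {0, 2}
  x = 3: [0↦1, 1↦2, 2↦1, 3↦9, 4↦4, 5↦8, 6↦10, 7↦10, 8↦8, 9↦4, 10↦9]  zeros at y ∈ ∅
  x = 4: [0↦9, 1↦10, 2↦9, 3↦6, 4↦1, 5↦5, 6↦7, 7↦7, 8↦5, 9↦1, 10↦6]  zeros at y ∈ ∅
  x = 5: [0↦2, 1↦3, 2↦2, 3↦10, 4↦5, 5↦9, 6↦0, 7↦0, 8↦9, 9↦5, 10↦10]  zeros at y ∈ {6, 7}
  x = 6: [0↦2, 1↦3, 2↦2, 3↦10, 4↦5, 5↦9, 6↦0, 7↦0, 8↦9, 9↦5, 10↦10]  zeros at y ∈ {6, 7}
  x = 7: [0↦9, 1↦10, 2↦9, 3↦6, 4↦1, 5↦5, 6↦7, 7↦7, 8↦5, 9↦1, 10↦6]  zeros at y ∈ ∅
  x = 8: [0↦1, 1↦2, 2↦1, 3↦9, 4↦4, 5↦8, 6↦10, 7↦10, 8↦8, 9↦4, 10↦9]  zeros at y ∈ ∅
  x = 9: [0↦0, 1↦1, 2↦0, 3↦8, 4↦3, 5↦7, 6↦9, 7↦9, 8↦7, 9↦3, 10↦8]  zeros at y ∈ {0, 2}
  x = 10: [0↦6, 1↦7, 2↦6, 3↦3, 4↦9, 5↦2, 6↦4, 7↦4, 8↦2, 9↦9, 10↦3]  zeros at y ∈ ∅
Collecting zeros: affine points = {(0, 4), (0, 9), (2, 0), (2, 2), (5, 6), (5, 7), (6, 6), (6, 7), (9, 0), (9, 2)}.
Total count |C(F_11)_aff| = 10.


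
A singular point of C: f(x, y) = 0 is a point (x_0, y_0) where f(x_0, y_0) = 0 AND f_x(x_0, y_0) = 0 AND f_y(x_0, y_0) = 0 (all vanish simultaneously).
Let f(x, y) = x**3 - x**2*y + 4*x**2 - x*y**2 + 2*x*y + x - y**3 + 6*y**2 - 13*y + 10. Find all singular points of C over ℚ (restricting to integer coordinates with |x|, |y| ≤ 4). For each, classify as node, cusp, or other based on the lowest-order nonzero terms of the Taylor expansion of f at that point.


Singular points: {(-1, 2)}; classification: node.

Compute partial derivatives:
  f_x = 3*x**2 - 2*x*y + 8*x - y**2 + 2*y + 1.
  f_y = -x**2 - 2*x*y + 2*x - 3*y**2 + 12*y - 13.
Scan x_0 ∈ {−4, ..., 4}. For each x_0, f_y(x_0, y) is a polynomial in y; find its integer roots y ∈ {−4, ..., 4}, then test f_x and f at those candidates.
  x = -4: f_y(-4, y) = -3*y**2 + 20*y - 37; no integer root y with |y| ≤ 4.
  x = -3: f_y(-3, y) = -3*y**2 + 18*y - 28; no integer root y with |y| ≤ 4.
  x = -2: f_y(-2, y) = -3*y**2 + 16*y - 21; vanishes at y ∈ {3}. (-2, 3): f_x = 6 ≠ 0.
  x = -1: f_y(-1, y) = -3*y**2 + 14*y - 16; vanishes at y ∈ {2}. (-1, 2): f_x = 0, f = 0 — SINGULAR.
  x = 0: f_y(0, y) = -3*y**2 + 12*y - 13; no integer root y with |y| ≤ 4.
  x = 1: f_y(1, y) = -3*y**2 + 10*y - 12; no integer root y with |y| ≤ 4.
  x = 2: f_y(2, y) = -3*y**2 + 8*y - 13; no integer root y with |y| ≤ 4.
  x = 3: f_y(3, y) = -3*y**2 + 6*y - 16; no integer root y with |y| ≤ 4.
  x = 4: f_y(4, y) = -3*y**2 + 4*y - 21; no integer root y with |y| ≤ 4.
Only singular point on the grid: (-1, 2).
Classify: substitute x = -1 + u, y = 2 + v and expand: f = u**3 - u**2*v - u**2 - u*v**2 - v**3 + v**2.
No constant or linear terms (consistent with a singular point). Quadratic part: -u**2 + v**2. Cubic part: u**3 - u**2*v - u*v**2 - v**3.
The quadratic part v**2 - u**2 = (v − u)(v + u) splits into two distinct linear factors, so there are two distinct tangent lines y − 2 = ±(x − -1) — this is a node (ordinary double point).
Classification: node.


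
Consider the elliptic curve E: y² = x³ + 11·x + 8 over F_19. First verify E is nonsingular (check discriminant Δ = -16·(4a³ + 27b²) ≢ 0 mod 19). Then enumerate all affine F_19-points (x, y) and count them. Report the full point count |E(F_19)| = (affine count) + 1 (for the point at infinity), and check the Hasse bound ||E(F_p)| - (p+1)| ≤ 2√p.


Affine points = {(1, 1), (1, 18), (2, 0), (3, 7), (3, 12), (5, 6), (5, 13), (6, 9), (6, 10), (8, 0), (9, 0), (10, 4), (10, 15), (11, 4), (11, 15), (12, 5), (12, 14), (13, 7), (13, 12), (16, 9), (16, 10), (17, 4), (17, 15)}; affine count = 23; |E(F_19)| = 24.

Discriminant check: Δ ∝ 4a³ + 27b² = 4·11³ + 27·8² = 4·1331 + 27·64 ≡ 3 (mod 19). Nonzero ⇒ E is nonsingular.
For each x ∈ F_19, compute rhs = x³ + 11·x + 8 mod 19, then count y ∈ F_19 with y² ≡ rhs.
  x = 0: rhs = 8, matching y values: none (0 points).
  x = 1: rhs = 1, matching y values: 1, 18 (2 points).
  x = 2: rhs = 0, matching y values: 0 (1 points).
  x = 3: rhs = 11, matching y values: 7, 12 (2 points).
  x = 4: rhs = 2, matching y values: none (0 points).
  x = 5: rhs = 17, matching y values: 6, 13 (2 points).
  x = 6: rhs = 5, matching y values: 9, 10 (2 points).
  x = 7: rhs = 10, matching y values: none (0 points).
  x = 8: rhs = 0, matching y values: 0 (1 points).
  x = 9: rhs = 0, matching y values: 0 (1 points).
  x = 10: rhs = 16, matching y values: 4, 15 (2 points).
  x = 11: rhs = 16, matching y values: 4, 15 (2 points).
  x = 12: rhs = 6, matching y values: 5, 14 (2 points).
  x = 13: rhs = 11, matching y values: 7, 12 (2 points).
  x = 14: rhs = 18, matching y values: none (0 points).
  x = 15: rhs = 14, matching y values: none (0 points).
  x = 16: rhs = 5, matching y values: 9, 10 (2 points).
  x = 17: rhs = 16, matching y values: 4, 15 (2 points).
  x = 18: rhs = 15, matching y values: none (0 points).
Total affine count: 23.
Full point count |E(F_19)| = 23 + 1 = 24.
Hasse bound: |24 − (19+1)| = |4| = 4 ≤ 2√19 ≈ 8.7178 ✓.


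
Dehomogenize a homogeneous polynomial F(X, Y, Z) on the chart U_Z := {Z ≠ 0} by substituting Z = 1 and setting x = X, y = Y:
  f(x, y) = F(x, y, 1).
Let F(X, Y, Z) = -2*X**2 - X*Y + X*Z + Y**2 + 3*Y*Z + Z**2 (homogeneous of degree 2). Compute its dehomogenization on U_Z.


f(x, y) = -2*x**2 - x*y + x + y**2 + 3*y + 1

On U_Z we set Z = 1. Each monomial c·X^i·Y^j·Z^k in F becomes c·x^i·y^j·1^k = c·x^i·y^j.
Substituting Z = 1: F(X, Y, 1) = -2*x**2 - x*y + x + y**2 + 3*y + 1.
Note: deg(f) ≤ deg(F) = 2; strict inequality happens when F is divisible by Z (lost terms).


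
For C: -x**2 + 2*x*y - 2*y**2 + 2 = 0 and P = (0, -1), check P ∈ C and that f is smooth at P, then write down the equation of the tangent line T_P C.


Tangent line at P: -2*x + 4*y + 4 = 0.

Step 1: f(0, -1) = 0, so P lies on C.
Step 2: partial derivatives
  f_x(x, y) = -2*x + 2*y, f_y(x, y) = 2*x - 4*y.
  f_x(P) = -2, f_y(P) = 4 (gradient nonzero, so P is smooth).
Step 3: tangent line at P: -2·(x − 0) + 4·(y − -1) = 0.
Expanding: -2*x + 4*y + 4 = 0.


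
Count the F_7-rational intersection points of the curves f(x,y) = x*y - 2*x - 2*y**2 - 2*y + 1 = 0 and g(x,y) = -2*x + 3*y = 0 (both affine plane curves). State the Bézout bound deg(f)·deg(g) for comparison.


Common zeros: ∅; count = 0; Bézout bound = 2.

deg(f) = 2, deg(g) = 1, so Bézout bound = 2.
Scan x ∈ F_7. For each x, list the y ∈ F_7 with f(x, y) ≡ 0 and those with g(x, y) ≡ 0 (mod 7); the common zeros in that column are the intersection.
  x = 0: f ≡ 0 at y ∈ ∅; g ≡ 0 at y ∈ {0}; common: ∅.
  x = 1: f ≡ 0 at y ∈ {5}; g ≡ 0 at y ∈ {3}; common: ∅.
  x = 2: f ≡ 0 at y ∈ {3, 4}; g ≡ 0 at y ∈ {6}; common: ∅.
  x = 3: f ≡ 0 at y ∈ ∅; g ≡ 0 at y ∈ {2}; common: ∅.
  x = 4: f ≡ 0 at y ∈ {0, 1}; g ≡ 0 at y ∈ {5}; common: ∅.
  x = 5: f ≡ 0 at y ∈ {6}; g ≡ 0 at y ∈ {1}; common: ∅.
  x = 6: f ≡ 0 at y ∈ ∅; g ≡ 0 at y ∈ {4}; common: ∅.
Collecting: common zeros = ∅, so the count is 0.
Comparison with the Bézout bound: 0 ≤ 2 = deg(f)·deg(g), as expected for curves with no common component (the affine F_7-count falls short of the bound because intersections may lie at infinity, over extension fields, or carry multiplicity).


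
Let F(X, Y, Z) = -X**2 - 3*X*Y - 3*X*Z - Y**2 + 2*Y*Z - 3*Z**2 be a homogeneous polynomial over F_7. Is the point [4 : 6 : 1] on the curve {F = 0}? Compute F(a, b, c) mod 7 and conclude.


F(4,6,1) ≡ 6 (mod 7); P is NOT on the curve.

Evaluate F(4, 6, 1) term-by-term (mod 7).
  -X**2 ↦ -1·16·1·1 = -16
  -3*X*Y ↦ -3·4·6·1 = -72
  -3*X*Z ↦ -3·4·1·1 = -12
  -Y**2 ↦ -1·1·36·1 = -36
  2*Y*Z ↦ 2·1·6·1 = 12
  -3*Z**2 ↦ -3·1·1·1 = -3
Sum: F(4, 6, 1) = (-16) + (-72) + (-12) + (-36) + (12) + (-3) = -127.
Reducing mod 7: -127 ≡ 6 (mod 7).
Since F(a, b, c) ≡ 6 ≠ 0 (mod 7), P does NOT lie on the curve.


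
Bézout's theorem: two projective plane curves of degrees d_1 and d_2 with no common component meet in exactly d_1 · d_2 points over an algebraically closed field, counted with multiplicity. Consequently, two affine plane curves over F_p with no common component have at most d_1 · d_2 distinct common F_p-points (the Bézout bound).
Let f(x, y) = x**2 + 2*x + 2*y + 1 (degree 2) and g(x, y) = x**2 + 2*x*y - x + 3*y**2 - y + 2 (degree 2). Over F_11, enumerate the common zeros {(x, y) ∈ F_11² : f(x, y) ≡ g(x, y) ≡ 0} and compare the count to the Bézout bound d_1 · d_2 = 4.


Common zeros: ∅; count = 0; Bézout bound = 4.

deg(f) = 2, deg(g) = 2, so Bézout bound = 4.
Scan x ∈ F_11. For each x, list the y ∈ F_11 with f(x, y) ≡ 0 and those with g(x, y) ≡ 0 (mod 11); the common zeros in that column are the intersection.
  x = 0: f ≡ 0 at y ∈ {5}; g ≡ 0 at y ∈ ∅; common: ∅.
  x = 1: f ≡ 0 at y ∈ {9}; g ≡ 0 at y ∈ ∅; common: ∅.
  x = 2: f ≡ 0 at y ∈ {1}; g ≡ 0 at y ∈ {2, 8}; common: ∅.
  x = 3: f ≡ 0 at y ∈ {3}; g ≡ 0 at y ∈ ∅; common: ∅.
  x = 4: f ≡ 0 at y ∈ {4}; g ≡ 0 at y ∈ ∅; common: ∅.
  x = 5: f ≡ 0 at y ∈ {4}; g ≡ 0 at y ∈ {0, 8}; common: ∅.
  x = 6: f ≡ 0 at y ∈ {3}; g ≡ 0 at y ∈ {2, 9}; common: ∅.
  x = 7: f ≡ 0 at y ∈ {1}; g ≡ 0 at y ∈ {0, 3}; common: ∅.
  x = 8: f ≡ 0 at y ∈ {9}; g ≡ 0 at y ∈ ∅; common: ∅.
  x = 9: f ≡ 0 at y ∈ {5}; g ≡ 0 at y ∈ ∅; common: ∅.
  x = 10: f ≡ 0 at y ∈ {0}; g ≡ 0 at y ∈ {3, 9}; common: ∅.
Collecting: common zeros = ∅, so the count is 0.
Comparison with the Bézout bound: 0 ≤ 4 = deg(f)·deg(g), as expected for curves with no common component (the affine F_11-count falls short of the bound because intersections may lie at infinity, over extension fields, or carry multiplicity).


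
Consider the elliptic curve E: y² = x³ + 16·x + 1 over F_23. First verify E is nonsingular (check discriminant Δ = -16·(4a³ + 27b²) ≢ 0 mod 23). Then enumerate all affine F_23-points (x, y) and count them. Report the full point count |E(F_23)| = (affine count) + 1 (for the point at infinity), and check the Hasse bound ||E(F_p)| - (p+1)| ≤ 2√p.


Affine points = {(0, 1), (0, 22), (1, 8), (1, 15), (2, 8), (2, 15), (9, 0), (11, 6), (11, 17), (12, 9), (12, 14), (14, 5), (14, 18), (16, 11), (16, 12), (18, 7), (18, 16), (20, 8), (20, 15)}; affine count = 19; |E(F_23)| = 20.

Discriminant check: Δ ∝ 4a³ + 27b² = 4·16³ + 27·1² = 4·4096 + 27·1 ≡ 12 (mod 23). Nonzero ⇒ E is nonsingular.
For each x ∈ F_23, compute rhs = x³ + 16·x + 1 mod 23, then count y ∈ F_23 with y² ≡ rhs.
  x = 0: rhs = 1, matching y values: 1, 22 (2 points).
  x = 1: rhs = 18, matching y values: 8, 15 (2 points).
  x = 2: rhs = 18, matching y values: 8, 15 (2 points).
  x = 3: rhs = 7, matching y values: none (0 points).
  x = 4: rhs = 14, matching y values: none (0 points).
  x = 5: rhs = 22, matching y values: none (0 points).
  x = 6: rhs = 14, matching y values: none (0 points).
  x = 7: rhs = 19, matching y values: none (0 points).
  x = 8: rhs = 20, matching y values: none (0 points).
  x = 9: rhs = 0, matching y values: 0 (1 points).
  x = 10: rhs = 11, matching y values: none (0 points).
  x = 11: rhs = 13, matching y values: 6, 17 (2 points).
  x = 12: rhs = 12, matching y values: 9, 14 (2 points).
  x = 13: rhs = 14, matching y values: none (0 points).
  x = 14: rhs = 2, matching y values: 5, 18 (2 points).
  x = 15: rhs = 5, matching y values: none (0 points).
  x = 16: rhs = 6, matching y values: 11, 12 (2 points).
  x = 17: rhs = 11, matching y values: none (0 points).
  x = 18: rhs = 3, matching y values: 7, 16 (2 points).
  x = 19: rhs = 11, matching y values: none (0 points).
  x = 20: rhs = 18, matching y values: 8, 15 (2 points).
  x = 21: rhs = 7, matching y values: none (0 points).
  x = 22: rhs = 7, matching y values: none (0 points).
Total affine count: 19.
Full point count |E(F_23)| = 19 + 1 = 20.
Hasse bound: |20 − (23+1)| = |-4| = 4 ≤ 2√23 ≈ 9.5917 ✓.


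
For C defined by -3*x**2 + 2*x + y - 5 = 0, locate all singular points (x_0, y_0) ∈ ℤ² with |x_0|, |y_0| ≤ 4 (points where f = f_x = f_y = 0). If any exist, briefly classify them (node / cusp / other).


No singular points in the scanned grid; C is smooth there.

Compute partial derivatives:
  f_x = 2 - 6*x.
  f_y = 1.
f_y = 1 is a nonzero constant, so f_y never vanishes: no point (x, y) can satisfy f = f_x = f_y = 0. In particular no (x, y) ∈ {−4, ..., 4}² is singular; the curve is smooth.


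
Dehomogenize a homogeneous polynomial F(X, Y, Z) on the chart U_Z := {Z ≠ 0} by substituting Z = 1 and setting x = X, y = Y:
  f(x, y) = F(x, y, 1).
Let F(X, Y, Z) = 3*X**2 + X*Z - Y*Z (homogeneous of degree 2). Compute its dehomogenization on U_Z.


f(x, y) = 3*x**2 + x - y

On U_Z we set Z = 1. Each monomial c·X^i·Y^j·Z^k in F becomes c·x^i·y^j·1^k = c·x^i·y^j.
Substituting Z = 1: F(X, Y, 1) = 3*x**2 + x - y.
Note: deg(f) ≤ deg(F) = 2; strict inequality happens when F is divisible by Z (lost terms).


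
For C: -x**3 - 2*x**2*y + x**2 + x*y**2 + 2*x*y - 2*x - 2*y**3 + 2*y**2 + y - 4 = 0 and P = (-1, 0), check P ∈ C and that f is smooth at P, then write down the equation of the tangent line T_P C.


Tangent line at P: -7*x - 3*y - 7 = 0.

Step 1: f(-1, 0) = 0, so P lies on C.
Step 2: partial derivatives
  f_x(x, y) = -3*x**2 - 4*x*y + 2*x + y**2 + 2*y - 2, f_y(x, y) = -2*x**2 + 2*x*y + 2*x - 6*y**2 + 4*y + 1.
  f_x(P) = -7, f_y(P) = -3 (gradient nonzero, so P is smooth).
Step 3: tangent line at P: -7·(x − -1) + -3·(y − 0) = 0.
Expanding: -7*x - 3*y - 7 = 0.


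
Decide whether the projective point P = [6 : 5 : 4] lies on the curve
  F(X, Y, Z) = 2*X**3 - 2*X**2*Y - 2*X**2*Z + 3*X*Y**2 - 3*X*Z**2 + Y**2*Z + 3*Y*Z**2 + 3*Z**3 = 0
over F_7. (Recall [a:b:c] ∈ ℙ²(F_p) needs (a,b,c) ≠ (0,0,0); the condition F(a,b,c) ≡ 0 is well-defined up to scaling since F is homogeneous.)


F(6,5,4) ≡ 2 (mod 7); P is NOT on the curve.

Evaluate F(6, 5, 4) term-by-term (mod 7).
  2*X**3 ↦ 2·216·1·1 = 432
  -2*X**2*Y ↦ -2·36·5·1 = -360
  -2*X**2*Z ↦ -2·36·1·4 = -288
  3*X*Y**2 ↦ 3·6·25·1 = 450
  -3*X*Z**2 ↦ -3·6·1·16 = -288
  Y**2*Z ↦ 1·1·25·4 = 100
  3*Y*Z**2 ↦ 3·1·5·16 = 240
  3*Z**3 ↦ 3·1·1·64 = 192
Sum: F(6, 5, 4) = (432) + (-360) + (-288) + (450) + (-288) + (100) + (240) + (192) = 478.
Reducing mod 7: 478 ≡ 2 (mod 7).
Since F(a, b, c) ≡ 2 ≠ 0 (mod 7), P does NOT lie on the curve.


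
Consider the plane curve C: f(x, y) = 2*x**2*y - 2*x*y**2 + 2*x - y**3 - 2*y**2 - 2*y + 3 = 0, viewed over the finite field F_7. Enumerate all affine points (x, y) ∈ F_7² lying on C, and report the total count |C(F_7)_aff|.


Affine F_7-points: {(0, 5), (1, 1), (2, 0), (2, 3), (2, 5), (3, 3), (3, 4), (3, 6), (4, 6), (6, 1), (6, 2), (6, 4)}; count = 12.

For each of the 49 pairs (x, y) ∈ F_7², evaluate f(x, y) mod 7. Record the zeros.
  x = 0: [0↦3, 1↦5, 2↦4, 3↦1, 4↦4, 5↦0, 6↦4]  zeros at y ∈ {5}
  x = 1: [0↦5, 1↦0, 2↦2, 3↦5, 4↦3, 5↦4, 6↦2]  zeros at y ∈ {1}
  x = 2: [0↦0, 1↦6, 2↦1, 3↦0, 4↦4, 5↦0, 6↦3]  zeros at y ∈ {0, 3, 5}
  x = 3: [0↦2, 1↦2, 2↦1, 3↦0, 4↦0, 5↦2, 6↦0]  zeros at y ∈ {3, 4, 6}
  x = 4: [0↦4, 1↦2, 2↦2, 3↦5, 4↦5, 5↦3, 6↦0]  zeros at y ∈ {6}
  x = 5: [0↦6, 1↦6, 2↦4, 3↦1, 4↦5, 5↦3, 6↦3]  zeros at y ∈ ∅
  x = 6: [0↦1, 1↦0, 2↦0, 3↦2, 4↦0, 5↦2, 6↦2]  zeros at y ∈ {1, 2, 4}
Collecting zeros: affine points = {(0, 5), (1, 1), (2, 0), (2, 3), (2, 5), (3, 3), (3, 4), (3, 6), (4, 6), (6, 1), (6, 2), (6, 4)}.
Total count |C(F_7)_aff| = 12.


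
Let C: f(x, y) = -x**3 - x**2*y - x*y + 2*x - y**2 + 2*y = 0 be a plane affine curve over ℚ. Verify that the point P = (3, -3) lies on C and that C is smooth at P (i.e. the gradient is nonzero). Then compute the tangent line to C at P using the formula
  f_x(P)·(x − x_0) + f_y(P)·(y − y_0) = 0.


Tangent line at P: -4*x - 4*y = 0.

Step 1: f(3, -3) = 0, so P lies on C.
Step 2: partial derivatives
  f_x(x, y) = -3*x**2 - 2*x*y - y + 2, f_y(x, y) = -x**2 - x - 2*y + 2.
  f_x(P) = -4, f_y(P) = -4 (gradient nonzero, so P is smooth).
Step 3: tangent line at P: -4·(x − 3) + -4·(y − -3) = 0.
Expanding: -4*x - 4*y = 0.


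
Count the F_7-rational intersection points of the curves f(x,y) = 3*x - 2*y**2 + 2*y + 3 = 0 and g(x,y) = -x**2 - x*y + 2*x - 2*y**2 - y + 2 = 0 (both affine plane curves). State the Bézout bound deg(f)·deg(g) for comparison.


Common zeros: ∅; count = 0; Bézout bound = 4.

deg(f) = 2, deg(g) = 2, so Bézout bound = 4.
Scan x ∈ F_7. For each x, list the y ∈ F_7 with f(x, y) ≡ 0 and those with g(x, y) ≡ 0 (mod 7); the common zeros in that column are the intersection.
  x = 0: f ≡ 0 at y ∈ {4}; g ≡ 0 at y ∈ ∅; common: ∅.
  x = 1: f ≡ 0 at y ∈ ∅; g ≡ 0 at y ∈ {3}; common: ∅.
  x = 2: f ≡ 0 at y ∈ ∅; g ≡ 0 at y ∈ {4, 5}; common: ∅.
  x = 3: f ≡ 0 at y ∈ {3, 5}; g ≡ 0 at y ∈ {1, 4}; common: ∅.
  x = 4: f ≡ 0 at y ∈ ∅; g ≡ 0 at y ∈ ∅; common: ∅.
  x = 5: f ≡ 0 at y ∈ {2, 6}; g ≡ 0 at y ∈ {1, 3}; common: ∅.
  x = 6: f ≡ 0 at y ∈ {0, 1}; g ≡ 0 at y ∈ ∅; common: ∅.
Collecting: common zeros = ∅, so the count is 0.
Comparison with the Bézout bound: 0 ≤ 4 = deg(f)·deg(g), as expected for curves with no common component (the affine F_7-count falls short of the bound because intersections may lie at infinity, over extension fields, or carry multiplicity).


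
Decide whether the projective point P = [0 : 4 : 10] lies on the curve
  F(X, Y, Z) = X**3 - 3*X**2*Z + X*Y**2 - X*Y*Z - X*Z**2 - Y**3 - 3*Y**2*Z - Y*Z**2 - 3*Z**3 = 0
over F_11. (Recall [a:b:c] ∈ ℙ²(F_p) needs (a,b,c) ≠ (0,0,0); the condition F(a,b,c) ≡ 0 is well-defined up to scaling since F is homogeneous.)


F(0,4,10) ≡ 5 (mod 11); P is NOT on the curve.

Evaluate F(0, 4, 10) term-by-term (mod 11).
  X**3 ↦ 1·0·1·1 = 0
  -3*X**2*Z ↦ -3·0·1·10 = 0
  X*Y**2 ↦ 1·0·16·1 = 0
  -X*Y*Z ↦ -1·0·4·10 = 0
  -X*Z**2 ↦ -1·0·1·100 = 0
  -Y**3 ↦ -1·1·64·1 = -64
  -3*Y**2*Z ↦ -3·1·16·10 = -480
  -Y*Z**2 ↦ -1·1·4·100 = -400
  -3*Z**3 ↦ -3·1·1·1000 = -3000
Sum: F(0, 4, 10) = (0) + (0) + (0) + (0) + (0) + (-64) + (-480) + (-400) + (-3000) = -3944.
Reducing mod 11: -3944 ≡ 5 (mod 11).
Since F(a, b, c) ≡ 5 ≠ 0 (mod 11), P does NOT lie on the curve.


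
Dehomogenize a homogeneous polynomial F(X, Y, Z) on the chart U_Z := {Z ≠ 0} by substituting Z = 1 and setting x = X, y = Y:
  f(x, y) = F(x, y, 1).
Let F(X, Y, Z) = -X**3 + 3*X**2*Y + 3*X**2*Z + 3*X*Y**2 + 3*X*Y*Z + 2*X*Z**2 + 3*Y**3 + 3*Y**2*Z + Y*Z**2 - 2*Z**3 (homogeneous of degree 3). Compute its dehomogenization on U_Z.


f(x, y) = -x**3 + 3*x**2*y + 3*x**2 + 3*x*y**2 + 3*x*y + 2*x + 3*y**3 + 3*y**2 + y - 2

On U_Z we set Z = 1. Each monomial c·X^i·Y^j·Z^k in F becomes c·x^i·y^j·1^k = c·x^i·y^j.
Substituting Z = 1: F(X, Y, 1) = -x**3 + 3*x**2*y + 3*x**2 + 3*x*y**2 + 3*x*y + 2*x + 3*y**3 + 3*y**2 + y - 2.
Note: deg(f) ≤ deg(F) = 3; strict inequality happens when F is divisible by Z (lost terms).


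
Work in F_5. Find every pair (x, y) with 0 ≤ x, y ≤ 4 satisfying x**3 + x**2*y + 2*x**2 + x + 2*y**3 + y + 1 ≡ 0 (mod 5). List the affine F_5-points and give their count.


Affine F_5-points: {(1, 0), (1, 2), (1, 3), (2, 2), (3, 2), (4, 1)}; count = 6.

For each of the 25 pairs (x, y) ∈ F_5², evaluate f(x, y) mod 5. Record the zeros.
  x = 0: [0↦1, 1↦4, 2↦4, 3↦3, 4↦3]  zeros at y ∈ ∅
  x = 1: [0↦0, 1↦4, 2↦0, 3↦0, 4↦1]  zeros at y ∈ {0, 2, 3}
  x = 2: [0↦4, 1↦1, 2↦0, 3↦3, 4↦2]  zeros at y ∈ {2}
  x = 3: [0↦4, 1↦1, 2↦0, 3↦3, 4↦2]  zeros at y ∈ {2}
  x = 4: [0↦1, 1↦0, 2↦1, 3↦1, 4↦2]  zeros at y ∈ {1}
Collecting zeros: affine points = {(1, 0), (1, 2), (1, 3), (2, 2), (3, 2), (4, 1)}.
Total count |C(F_5)_aff| = 6.


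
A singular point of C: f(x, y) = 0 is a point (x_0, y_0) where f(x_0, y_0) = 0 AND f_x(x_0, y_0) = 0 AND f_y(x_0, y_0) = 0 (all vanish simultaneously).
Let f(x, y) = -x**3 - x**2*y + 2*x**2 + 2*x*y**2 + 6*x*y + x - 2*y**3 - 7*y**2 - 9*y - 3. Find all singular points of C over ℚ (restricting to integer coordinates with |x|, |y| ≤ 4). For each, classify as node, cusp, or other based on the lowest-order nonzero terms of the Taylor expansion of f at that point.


Singular points: {(1, -1)}; classification: cusp.

Compute partial derivatives:
  f_x = -3*x**2 - 2*x*y + 4*x + 2*y**2 + 6*y + 1.
  f_y = -x**2 + 4*x*y + 6*x - 6*y**2 - 14*y - 9.
Scan x_0 ∈ {−4, ..., 4}. For each x_0, f_y(x_0, y) is a polynomial in y; find its integer roots y ∈ {−4, ..., 4}, then test f_x and f at those candidates.
  x = -4: f_y(-4, y) = -6*y**2 - 30*y - 49; no integer root y with |y| ≤ 4.
  x = -3: f_y(-3, y) = -6*y**2 - 26*y - 36; no integer root y with |y| ≤ 4.
  x = -2: f_y(-2, y) = -6*y**2 - 22*y - 25; no integer root y with |y| ≤ 4.
  x = -1: f_y(-1, y) = -6*y**2 - 18*y - 16; no integer root y with |y| ≤ 4.
  x = 0: f_y(0, y) = -6*y**2 - 14*y - 9; no integer root y with |y| ≤ 4.
  x = 1: f_y(1, y) = -6*y**2 - 10*y - 4; vanishes at y ∈ {-1}. (1, -1): f_x = 0, f = 0 — SINGULAR.
  x = 2: f_y(2, y) = -6*y**2 - 6*y - 1; no integer root y with |y| ≤ 4.
  x = 3: f_y(3, y) = -6*y**2 - 2*y; vanishes at y ∈ {0}. (3, 0): f_x = -14 ≠ 0.
  x = 4: f_y(4, y) = -6*y**2 + 2*y - 1; no integer root y with |y| ≤ 4.
Only singular point on the grid: (1, -1).
Classify: substitute x = 1 + u, y = -1 + v and expand: f = -u**3 - u**2*v + 2*u*v**2 - 2*v**3 + v**2.
No constant or linear terms (consistent with a singular point). Quadratic part: v**2. Cubic part: -u**3 - u**2*v + 2*u*v**2 - 2*v**3.
The quadratic part v**2 is a perfect square, so there is a single (double) tangent line v = 0, i.e. y = -1. Restricting the cubic part to that line (v = 0) leaves -u**3 ≠ 0, so f is not divisible by v and the branch is v² ≈ u**3 to lowest order — this is a cusp.
Classification: cusp.


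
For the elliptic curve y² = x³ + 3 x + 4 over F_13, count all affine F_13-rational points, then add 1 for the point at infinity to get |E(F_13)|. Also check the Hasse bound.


Affine points = {(0, 2), (0, 11), (3, 1), (3, 12), (5, 1), (5, 12), (6, 2), (6, 11), (7, 2), (7, 11), (11, 4), (11, 9), (12, 0)}; affine count = 13; |E(F_13)| = 14.

Discriminant check: Δ ∝ 4a³ + 27b² = 4·3³ + 27·4² = 4·27 + 27·16 ≡ 7 (mod 13). Nonzero ⇒ E is nonsingular.
For each x ∈ F_13, compute rhs = x³ + 3·x + 4 mod 13, then count y ∈ F_13 with y² ≡ rhs.
  x = 0: rhs = 4, matching y values: 2, 11 (2 points).
  x = 1: rhs = 8, matching y values: none (0 points).
  x = 2: rhs = 5, matching y values: none (0 points).
  x = 3: rhs = 1, matching y values: 1, 12 (2 points).
  x = 4: rhs = 2, matching y values: none (0 points).
  x = 5: rhs = 1, matching y values: 1, 12 (2 points).
  x = 6: rhs = 4, matching y values: 2, 11 (2 points).
  x = 7: rhs = 4, matching y values: 2, 11 (2 points).
  x = 8: rhs = 7, matching y values: none (0 points).
  x = 9: rhs = 6, matching y values: none (0 points).
  x = 10: rhs = 7, matching y values: none (0 points).
  x = 11: rhs = 3, matching y values: 4, 9 (2 points).
  x = 12: rhs = 0, matching y values: 0 (1 points).
Total affine count: 13.
Full point count |E(F_13)| = 13 + 1 = 14.
Hasse bound: |14 − (13+1)| = |0| = 0 ≤ 2√13 ≈ 7.2111 ✓.


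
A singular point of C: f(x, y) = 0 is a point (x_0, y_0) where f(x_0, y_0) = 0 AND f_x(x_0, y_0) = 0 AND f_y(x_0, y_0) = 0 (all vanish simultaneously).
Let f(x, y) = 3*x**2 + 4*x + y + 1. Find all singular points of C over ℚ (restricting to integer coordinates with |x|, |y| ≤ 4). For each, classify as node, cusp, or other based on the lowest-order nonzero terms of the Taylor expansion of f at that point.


No singular points in the scanned grid; C is smooth there.

Compute partial derivatives:
  f_x = 6*x + 4.
  f_y = 1.
f_y = 1 is a nonzero constant, so f_y never vanishes: no point (x, y) can satisfy f = f_x = f_y = 0. In particular no (x, y) ∈ {−4, ..., 4}² is singular; the curve is smooth.


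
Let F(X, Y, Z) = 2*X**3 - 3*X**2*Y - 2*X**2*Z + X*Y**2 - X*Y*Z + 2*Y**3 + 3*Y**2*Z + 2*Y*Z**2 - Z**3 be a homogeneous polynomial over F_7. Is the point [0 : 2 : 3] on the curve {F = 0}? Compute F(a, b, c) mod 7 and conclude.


F(0,2,3) ≡ 5 (mod 7); P is NOT on the curve.

Evaluate F(0, 2, 3) term-by-term (mod 7).
  2*X**3 ↦ 2·0·1·1 = 0
  -3*X**2*Y ↦ -3·0·2·1 = 0
  -2*X**2*Z ↦ -2·0·1·3 = 0
  X*Y**2 ↦ 1·0·4·1 = 0
  -X*Y*Z ↦ -1·0·2·3 = 0
  2*Y**3 ↦ 2·1·8·1 = 16
  3*Y**2*Z ↦ 3·1·4·3 = 36
  2*Y*Z**2 ↦ 2·1·2·9 = 36
  -Z**3 ↦ -1·1·1·27 = -27
Sum: F(0, 2, 3) = (0) + (0) + (0) + (0) + (0) + (16) + (36) + (36) + (-27) = 61.
Reducing mod 7: 61 ≡ 5 (mod 7).
Since F(a, b, c) ≡ 5 ≠ 0 (mod 7), P does NOT lie on the curve.


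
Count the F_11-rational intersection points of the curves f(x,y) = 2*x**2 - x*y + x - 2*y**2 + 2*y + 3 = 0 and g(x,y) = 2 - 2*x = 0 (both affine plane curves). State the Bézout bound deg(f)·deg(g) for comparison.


Common zeros: {(1, 2), (1, 4)}; count = 2; Bézout bound = 2.

deg(f) = 2, deg(g) = 1, so Bézout bound = 2.
Scan x ∈ F_11. For each x, list the y ∈ F_11 with f(x, y) ≡ 0 and those with g(x, y) ≡ 0 (mod 11); the common zeros in that column are the intersection.
  x = 0: f ≡ 0 at y ∈ ∅; g ≡ 0 at y ∈ ∅; common: ∅.
  x = 1: f ≡ 0 at y ∈ {2, 4}; g ≡ 0 at y ∈ {0, 1, 2, 3, 4, 5, 6, 7, 8, 9, 10}; common: {2, 4}.
  x = 2: f ≡ 0 at y ∈ {1, 10}; g ≡ 0 at y ∈ ∅; common: ∅.
  x = 3: f ≡ 0 at y ∈ ∅; g ≡ 0 at y ∈ ∅; common: ∅.
  x = 4: f ≡ 0 at y ∈ ∅; g ≡ 0 at y ∈ ∅; common: ∅.
  x = 5: f ≡ 0 at y ∈ {2}; g ≡ 0 at y ∈ ∅; common: ∅.
  x = 6: f ≡ 0 at y ∈ {4, 5}; g ≡ 0 at y ∈ ∅; common: ∅.
  x = 7: f ≡ 0 at y ∈ {5, 9}; g ≡ 0 at y ∈ ∅; common: ∅.
  x = 8: f ≡ 0 at y ∈ {9, 10}; g ≡ 0 at y ∈ ∅; common: ∅.
  x = 9: f ≡ 0 at y ∈ {1}; g ≡ 0 at y ∈ ∅; common: ∅.
  x = 10: f ≡ 0 at y ∈ ∅; g ≡ 0 at y ∈ ∅; common: ∅.
Collecting: common zeros = {(1, 2), (1, 4)}, so the count is 2.
Comparison with the Bézout bound: 2 ≤ 2 = deg(f)·deg(g), as expected for curves with no common component (the bound is attained).


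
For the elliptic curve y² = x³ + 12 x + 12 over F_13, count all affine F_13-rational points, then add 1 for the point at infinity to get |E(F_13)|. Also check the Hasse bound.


Affine points = {(0, 5), (0, 8), (1, 5), (1, 8), (3, 6), (3, 7), (6, 1), (6, 12), (7, 6), (7, 7), (8, 3), (8, 10), (9, 2), (9, 11), (10, 1), (10, 12), (12, 5), (12, 8)}; affine count = 18; |E(F_13)| = 19.

Discriminant check: Δ ∝ 4a³ + 27b² = 4·12³ + 27·12² = 4·1728 + 27·144 ≡ 10 (mod 13). Nonzero ⇒ E is nonsingular.
For each x ∈ F_13, compute rhs = x³ + 12·x + 12 mod 13, then count y ∈ F_13 with y² ≡ rhs.
  x = 0: rhs = 12, matching y values: 5, 8 (2 points).
  x = 1: rhs = 12, matching y values: 5, 8 (2 points).
  x = 2: rhs = 5, matching y values: none (0 points).
  x = 3: rhs = 10, matching y values: 6, 7 (2 points).
  x = 4: rhs = 7, matching y values: none (0 points).
  x = 5: rhs = 2, matching y values: none (0 points).
  x = 6: rhs = 1, matching y values: 1, 12 (2 points).
  x = 7: rhs = 10, matching y values: 6, 7 (2 points).
  x = 8: rhs = 9, matching y values: 3, 10 (2 points).
  x = 9: rhs = 4, matching y values: 2, 11 (2 points).
  x = 10: rhs = 1, matching y values: 1, 12 (2 points).
  x = 11: rhs = 6, matching y values: none (0 points).
  x = 12: rhs = 12, matching y values: 5, 8 (2 points).
Total affine count: 18.
Full point count |E(F_13)| = 18 + 1 = 19.
Hasse bound: |19 − (13+1)| = |5| = 5 ≤ 2√13 ≈ 7.2111 ✓.


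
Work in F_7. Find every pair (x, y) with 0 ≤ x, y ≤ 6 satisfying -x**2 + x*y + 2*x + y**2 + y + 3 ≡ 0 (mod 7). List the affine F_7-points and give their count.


Affine F_7-points: {(1, 1), (1, 4), (2, 1), (2, 3), (3, 0), (3, 3), (5, 4), (6, 0)}; count = 8.

For each of the 49 pairs (x, y) ∈ F_7², evaluate f(x, y) mod 7. Record the zeros.
  x = 0: [0↦3, 1↦5, 2↦2, 3↦1, 4↦2, 5↦5, 6↦3]  zeros at y ∈ ∅
  x = 1: [0↦4, 1↦0, 2↦5, 3↦5, 4↦0, 5↦4, 6↦3]  zeros at y ∈ {1, 4}
  x = 2: [0↦3, 1↦0, 2↦6, 3↦0, 4↦3, 5↦1, 6↦1]  zeros at y ∈ {1, 3}
  x = 3: [0↦0, 1↦5, 2↦5, 3↦0, 4↦4, 5↦3, 6↦4]  zeros at y ∈ {0, 3}
  x = 4: [0↦2, 1↦1, 2↦2, 3↦5, 4↦3, 5↦3, 6↦5]  zeros at y ∈ ∅
  x = 5: [0↦2, 1↦2, 2↦4, 3↦1, 4↦0, 5↦1, 6↦4]  zeros at y ∈ {4}
  x = 6: [0↦0, 1↦1, 2↦4, 3↦2, 4↦2, 5↦4, 6↦1]  zeros at y ∈ {0}
Collecting zeros: affine points = {(1, 1), (1, 4), (2, 1), (2, 3), (3, 0), (3, 3), (5, 4), (6, 0)}.
Total count |C(F_7)_aff| = 8.


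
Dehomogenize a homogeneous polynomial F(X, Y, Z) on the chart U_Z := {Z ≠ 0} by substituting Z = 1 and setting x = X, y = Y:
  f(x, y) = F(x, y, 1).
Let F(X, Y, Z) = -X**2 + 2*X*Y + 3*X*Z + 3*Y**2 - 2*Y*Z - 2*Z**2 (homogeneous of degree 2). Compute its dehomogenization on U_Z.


f(x, y) = -x**2 + 2*x*y + 3*x + 3*y**2 - 2*y - 2

On U_Z we set Z = 1. Each monomial c·X^i·Y^j·Z^k in F becomes c·x^i·y^j·1^k = c·x^i·y^j.
Substituting Z = 1: F(X, Y, 1) = -x**2 + 2*x*y + 3*x + 3*y**2 - 2*y - 2.
Note: deg(f) ≤ deg(F) = 2; strict inequality happens when F is divisible by Z (lost terms).


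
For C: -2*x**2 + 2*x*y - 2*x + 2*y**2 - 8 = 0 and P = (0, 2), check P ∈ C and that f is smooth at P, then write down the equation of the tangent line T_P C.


Tangent line at P: 2*x + 8*y - 16 = 0.

Step 1: f(0, 2) = 0, so P lies on C.
Step 2: partial derivatives
  f_x(x, y) = -4*x + 2*y - 2, f_y(x, y) = 2*x + 4*y.
  f_x(P) = 2, f_y(P) = 8 (gradient nonzero, so P is smooth).
Step 3: tangent line at P: 2·(x − 0) + 8·(y − 2) = 0.
Expanding: 2*x + 8*y - 16 = 0.


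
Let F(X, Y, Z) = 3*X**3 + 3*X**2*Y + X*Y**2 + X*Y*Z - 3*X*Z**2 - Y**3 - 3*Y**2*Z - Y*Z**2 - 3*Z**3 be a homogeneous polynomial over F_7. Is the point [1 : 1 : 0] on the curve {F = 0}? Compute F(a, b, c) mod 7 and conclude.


F(1,1,0) ≡ 6 (mod 7); P is NOT on the curve.

Evaluate F(1, 1, 0) term-by-term (mod 7).
  3*X**3 ↦ 3·1·1·1 = 3
  3*X**2*Y ↦ 3·1·1·1 = 3
  X*Y**2 ↦ 1·1·1·1 = 1
  X*Y*Z ↦ 1·1·1·0 = 0
  -3*X*Z**2 ↦ -3·1·1·0 = 0
  -Y**3 ↦ -1·1·1·1 = -1
  -3*Y**2*Z ↦ -3·1·1·0 = 0
  -Y*Z**2 ↦ -1·1·1·0 = 0
  -3*Z**3 ↦ -3·1·1·0 = 0
Sum: F(1, 1, 0) = (3) + (3) + (1) + (0) + (0) + (-1) + (0) + (0) + (0) = 6.
Reducing mod 7: 6 ≡ 6 (mod 7).
Since F(a, b, c) ≡ 6 ≠ 0 (mod 7), P does NOT lie on the curve.


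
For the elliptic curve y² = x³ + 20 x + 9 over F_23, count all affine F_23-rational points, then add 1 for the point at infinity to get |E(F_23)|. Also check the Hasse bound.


Affine points = {(0, 3), (0, 20), (3, 2), (3, 21), (5, 2), (5, 21), (6, 0), (7, 3), (7, 20), (10, 6), (10, 17), (15, 2), (15, 21), (16, 3), (16, 20), (17, 8), (17, 15), (19, 7), (19, 16)}; affine count = 19; |E(F_23)| = 20.

Discriminant check: Δ ∝ 4a³ + 27b² = 4·20³ + 27·9² = 4·8000 + 27·81 ≡ 9 (mod 23). Nonzero ⇒ E is nonsingular.
For each x ∈ F_23, compute rhs = x³ + 20·x + 9 mod 23, then count y ∈ F_23 with y² ≡ rhs.
  x = 0: rhs = 9, matching y values: 3, 20 (2 points).
  x = 1: rhs = 7, matching y values: none (0 points).
  x = 2: rhs = 11, matching y values: none (0 points).
  x = 3: rhs = 4, matching y values: 2, 21 (2 points).
  x = 4: rhs = 15, matching y values: none (0 points).
  x = 5: rhs = 4, matching y values: 2, 21 (2 points).
  x = 6: rhs = 0, matching y values: 0 (1 points).
  x = 7: rhs = 9, matching y values: 3, 20 (2 points).
  x = 8: rhs = 14, matching y values: none (0 points).
  x = 9: rhs = 21, matching y values: none (0 points).
  x = 10: rhs = 13, matching y values: 6, 17 (2 points).
  x = 11: rhs = 19, matching y values: none (0 points).
  x = 12: rhs = 22, matching y values: none (0 points).
  x = 13: rhs = 5, matching y values: none (0 points).
  x = 14: rhs = 20, matching y values: none (0 points).
  x = 15: rhs = 4, matching y values: 2, 21 (2 points).
  x = 16: rhs = 9, matching y values: 3, 20 (2 points).
  x = 17: rhs = 18, matching y values: 8, 15 (2 points).
  x = 18: rhs = 14, matching y values: none (0 points).
  x = 19: rhs = 3, matching y values: 7, 16 (2 points).
  x = 20: rhs = 14, matching y values: none (0 points).
  x = 21: rhs = 7, matching y values: none (0 points).
  x = 22: rhs = 11, matching y values: none (0 points).
Total affine count: 19.
Full point count |E(F_23)| = 19 + 1 = 20.
Hasse bound: |20 − (23+1)| = |-4| = 4 ≤ 2√23 ≈ 9.5917 ✓.


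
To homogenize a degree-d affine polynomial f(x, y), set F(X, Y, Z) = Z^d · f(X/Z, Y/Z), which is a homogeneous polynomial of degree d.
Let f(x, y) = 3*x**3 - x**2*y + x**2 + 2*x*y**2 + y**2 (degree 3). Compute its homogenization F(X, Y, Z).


F(X, Y, Z) = 3*X**3 - X**2*Y + X**2*Z + 2*X*Y**2 + Y**2*Z

deg(f) = 3.
Substitute x = X/Z, y = Y/Z into f, then multiply by Z^3.
  monomial 3·x^3·y^0 ↦ 3·X^3·Y^0·Z^0.
  monomial -1·x^2·y^1 ↦ -1·X^2·Y^1·Z^0.
  monomial 1·x^2·y^0 ↦ 1·X^2·Y^0·Z^1.
  monomial 2·x^1·y^2 ↦ 2·X^1·Y^2·Z^0.
  monomial 1·x^0·y^2 ↦ 1·X^0·Y^2·Z^1.
Collecting: F(X, Y, Z) = 3*X**3 - X**2*Y + X**2*Z + 2*X*Y**2 + Y**2*Z.


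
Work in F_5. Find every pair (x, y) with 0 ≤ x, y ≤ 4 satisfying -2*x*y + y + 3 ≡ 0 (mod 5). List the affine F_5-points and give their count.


Affine F_5-points: {(0, 2), (1, 3), (2, 1), (4, 4)}; count = 4.

For each of the 25 pairs (x, y) ∈ F_5², evaluate f(x, y) mod 5. Record the zeros.
  x = 0: [0↦3, 1↦4, 2↦0, 3↦1, 4↦2]  zeros at y ∈ {2}
  x = 1: [0↦3, 1↦2, 2↦1, 3↦0, 4↦4]  zeros at y ∈ {3}
  x = 2: [0↦3, 1↦0, 2↦2, 3↦4, 4↦1]  zeros at y ∈ {1}
  x = 3: [0↦3, 1↦3, 2↦3, 3↦3, 4↦3]  zeros at y ∈ ∅
  x = 4: [0↦3, 1↦1, 2↦4, 3↦2, 4↦0]  zeros at y ∈ {4}
Collecting zeros: affine points = {(0, 2), (1, 3), (2, 1), (4, 4)}.
Total count |C(F_5)_aff| = 4.


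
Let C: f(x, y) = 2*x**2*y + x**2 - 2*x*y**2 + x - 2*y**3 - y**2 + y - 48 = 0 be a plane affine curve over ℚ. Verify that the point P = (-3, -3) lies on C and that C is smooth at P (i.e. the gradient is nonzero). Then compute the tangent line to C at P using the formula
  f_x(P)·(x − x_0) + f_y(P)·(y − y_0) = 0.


Tangent line at P: 13*x - 65*y - 156 = 0.

Step 1: f(-3, -3) = 0, so P lies on C.
Step 2: partial derivatives
  f_x(x, y) = 4*x*y + 2*x - 2*y**2 + 1, f_y(x, y) = 2*x**2 - 4*x*y - 6*y**2 - 2*y + 1.
  f_x(P) = 13, f_y(P) = -65 (gradient nonzero, so P is smooth).
Step 3: tangent line at P: 13·(x − -3) + -65·(y − -3) = 0.
Expanding: 13*x - 65*y - 156 = 0.


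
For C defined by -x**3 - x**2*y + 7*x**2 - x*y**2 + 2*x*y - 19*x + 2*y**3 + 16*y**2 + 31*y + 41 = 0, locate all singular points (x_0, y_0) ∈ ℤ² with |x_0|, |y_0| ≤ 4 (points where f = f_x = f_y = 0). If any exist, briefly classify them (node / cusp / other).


Singular points: {(3, -2)}; classification: cusp.

Compute partial derivatives:
  f_x = -3*x**2 - 2*x*y + 14*x - y**2 + 2*y - 19.
  f_y = -x**2 - 2*x*y + 2*x + 6*y**2 + 32*y + 31.
Scan x_0 ∈ {−4, ..., 4}. For each x_0, f_y(x_0, y) is a polynomial in y; find its integer roots y ∈ {−4, ..., 4}, then test f_x and f at those candidates.
  x = -4: f_y(-4, y) = 6*y**2 + 40*y + 7; no integer root y with |y| ≤ 4.
  x = -3: f_y(-3, y) = 6*y**2 + 38*y + 16; no integer root y with |y| ≤ 4.
  x = -2: f_y(-2, y) = 6*y**2 + 36*y + 23; no integer root y with |y| ≤ 4.
  x = -1: f_y(-1, y) = 6*y**2 + 34*y + 28; vanishes at y ∈ {-1}. (-1, -1): f_x = -41 ≠ 0.
  x = 0: f_y(0, y) = 6*y**2 + 32*y + 31; no integer root y with |y| ≤ 4.
  x = 1: f_y(1, y) = 6*y**2 + 30*y + 32; no integer root y with |y| ≤ 4.
  x = 2: f_y(2, y) = 6*y**2 + 28*y + 31; no integer root y with |y| ≤ 4.
  x = 3: f_y(3, y) = 6*y**2 + 26*y + 28; vanishes at y ∈ {-2}. (3, -2): f_x = 0, f = 0 — SINGULAR.
  x = 4: f_y(4, y) = 6*y**2 + 24*y + 23; no integer root y with |y| ≤ 4.
Only singular point on the grid: (3, -2).
Classify: substitute x = 3 + u, y = -2 + v and expand: f = -u**3 - u**2*v - u*v**2 + 2*v**3 + v**2.
No constant or linear terms (consistent with a singular point). Quadratic part: v**2. Cubic part: -u**3 - u**2*v - u*v**2 + 2*v**3.
The quadratic part v**2 is a perfect square, so there is a single (double) tangent line v = 0, i.e. y = -2. Restricting the cubic part to that line (v = 0) leaves -u**3 ≠ 0, so f is not divisible by v and the branch is v² ≈ u**3 to lowest order — this is a cusp.
Classification: cusp.


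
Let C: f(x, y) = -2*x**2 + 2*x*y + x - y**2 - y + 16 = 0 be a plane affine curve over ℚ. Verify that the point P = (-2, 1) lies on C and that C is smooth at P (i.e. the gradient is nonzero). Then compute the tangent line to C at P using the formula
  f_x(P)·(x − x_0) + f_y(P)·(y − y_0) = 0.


Tangent line at P: 11*x - 7*y + 29 = 0.

Step 1: f(-2, 1) = 0, so P lies on C.
Step 2: partial derivatives
  f_x(x, y) = -4*x + 2*y + 1, f_y(x, y) = 2*x - 2*y - 1.
  f_x(P) = 11, f_y(P) = -7 (gradient nonzero, so P is smooth).
Step 3: tangent line at P: 11·(x − -2) + -7·(y − 1) = 0.
Expanding: 11*x - 7*y + 29 = 0.


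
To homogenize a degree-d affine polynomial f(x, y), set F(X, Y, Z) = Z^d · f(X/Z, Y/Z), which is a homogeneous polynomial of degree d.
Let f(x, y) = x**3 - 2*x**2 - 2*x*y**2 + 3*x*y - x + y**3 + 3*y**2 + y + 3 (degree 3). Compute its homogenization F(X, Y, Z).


F(X, Y, Z) = X**3 - 2*X**2*Z - 2*X*Y**2 + 3*X*Y*Z - X*Z**2 + Y**3 + 3*Y**2*Z + Y*Z**2 + 3*Z**3

deg(f) = 3.
Substitute x = X/Z, y = Y/Z into f, then multiply by Z^3.
  monomial 1·x^3·y^0 ↦ 1·X^3·Y^0·Z^0.
  monomial -2·x^2·y^0 ↦ -2·X^2·Y^0·Z^1.
  monomial -2·x^1·y^2 ↦ -2·X^1·Y^2·Z^0.
  monomial 3·x^1·y^1 ↦ 3·X^1·Y^1·Z^1.
  monomial -1·x^1·y^0 ↦ -1·X^1·Y^0·Z^2.
  monomial 1·x^0·y^3 ↦ 1·X^0·Y^3·Z^0.
  monomial 3·x^0·y^2 ↦ 3·X^0·Y^2·Z^1.
  monomial 1·x^0·y^1 ↦ 1·X^0·Y^1·Z^2.
  monomial 3·x^0·y^0 ↦ 3·X^0·Y^0·Z^3.
Collecting: F(X, Y, Z) = X**3 - 2*X**2*Z - 2*X*Y**2 + 3*X*Y*Z - X*Z**2 + Y**3 + 3*Y**2*Z + Y*Z**2 + 3*Z**3.


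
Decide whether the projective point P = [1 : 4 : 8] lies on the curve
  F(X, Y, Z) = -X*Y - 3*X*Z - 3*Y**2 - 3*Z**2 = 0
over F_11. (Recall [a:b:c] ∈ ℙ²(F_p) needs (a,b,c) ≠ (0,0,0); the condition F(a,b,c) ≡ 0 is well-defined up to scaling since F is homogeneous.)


F(1,4,8) ≡ 7 (mod 11); P is NOT on the curve.

Evaluate F(1, 4, 8) term-by-term (mod 11).
  -X*Y ↦ -1·1·4·1 = -4
  -3*X*Z ↦ -3·1·1·8 = -24
  -3*Y**2 ↦ -3·1·16·1 = -48
  -3*Z**2 ↦ -3·1·1·64 = -192
Sum: F(1, 4, 8) = (-4) + (-24) + (-48) + (-192) = -268.
Reducing mod 11: -268 ≡ 7 (mod 11).
Since F(a, b, c) ≡ 7 ≠ 0 (mod 11), P does NOT lie on the curve.


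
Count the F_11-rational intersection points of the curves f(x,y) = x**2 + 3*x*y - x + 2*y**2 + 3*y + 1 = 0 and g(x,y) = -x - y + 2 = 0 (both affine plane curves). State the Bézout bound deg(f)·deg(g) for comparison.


Common zeros: {(8, 5)}; count = 1; Bézout bound = 2.

deg(f) = 2, deg(g) = 1, so Bézout bound = 2.
Scan x ∈ F_11. For each x, list the y ∈ F_11 with f(x, y) ≡ 0 and those with g(x, y) ≡ 0 (mod 11); the common zeros in that column are the intersection.
  x = 0: f ≡ 0 at y ∈ {5, 10}; g ≡ 0 at y ∈ {2}; common: ∅.
  x = 1: f ≡ 0 at y ∈ ∅; g ≡ 0 at y ∈ {1}; common: ∅.
  x = 2: f ≡ 0 at y ∈ ∅; g ≡ 0 at y ∈ {0}; common: ∅.
  x = 3: f ≡ 0 at y ∈ {8}; g ≡ 0 at y ∈ {10}; common: ∅.
  x = 4: f ≡ 0 at y ∈ {10}; g ≡ 0 at y ∈ {9}; common: ∅.
  x = 5: f ≡ 0 at y ∈ ∅; g ≡ 0 at y ∈ {8}; common: ∅.
  x = 6: f ≡ 0 at y ∈ ∅; g ≡ 0 at y ∈ {7}; common: ∅.
  x = 7: f ≡ 0 at y ∈ {2, 8}; g ≡ 0 at y ∈ {6}; common: ∅.
  x = 8: f ≡ 0 at y ∈ {5, 9}; g ≡ 0 at y ∈ {5}; common: {5}.
  x = 9: f ≡ 0 at y ∈ ∅; g ≡ 0 at y ∈ {4}; common: ∅.
  x = 10: f ≡ 0 at y ∈ {2, 9}; g ≡ 0 at y ∈ {3}; common: ∅.
Collecting: common zeros = {(8, 5)}, so the count is 1.
Comparison with the Bézout bound: 1 ≤ 2 = deg(f)·deg(g), as expected for curves with no common component (the affine F_11-count falls short of the bound because intersections may lie at infinity, over extension fields, or carry multiplicity).
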